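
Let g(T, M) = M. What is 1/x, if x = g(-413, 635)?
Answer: 1/635 ≈ 0.0015748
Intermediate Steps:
x = 635
1/x = 1/635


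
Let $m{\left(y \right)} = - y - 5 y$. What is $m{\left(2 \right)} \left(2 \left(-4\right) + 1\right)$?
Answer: $84$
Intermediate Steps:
$m{\left(y \right)} = - 6 y$
$m{\left(2 \right)} \left(2 \left(-4\right) + 1\right) = \left(-6\right) 2 \left(2 \left(-4\right) + 1\right) = - 12 \left(-8 + 1\right) = \left(-12\right) \left(-7\right) = 84$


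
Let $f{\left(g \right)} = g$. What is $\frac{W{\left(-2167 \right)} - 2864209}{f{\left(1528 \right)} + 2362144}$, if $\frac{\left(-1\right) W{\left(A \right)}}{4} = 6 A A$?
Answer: $- \frac{115565545}{2363672} \approx -48.892$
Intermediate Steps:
$W{\left(A \right)} = - 24 A^{2}$ ($W{\left(A \right)} = - 4 \cdot 6 A A = - 4 \cdot 6 A^{2} = - 24 A^{2}$)
$\frac{W{\left(-2167 \right)} - 2864209}{f{\left(1528 \right)} + 2362144} = \frac{- 24 \left(-2167\right)^{2} - 2864209}{1528 + 2362144} = \frac{\left(-24\right) 4695889 - 2864209}{2363672} = \left(-112701336 - 2864209\right) \frac{1}{2363672} = \left(-115565545\right) \frac{1}{2363672} = - \frac{115565545}{2363672}$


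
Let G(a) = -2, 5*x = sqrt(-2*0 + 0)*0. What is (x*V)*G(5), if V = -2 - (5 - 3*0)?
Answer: 0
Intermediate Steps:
x = 0 (x = (sqrt(-2*0 + 0)*0)/5 = (sqrt(0 + 0)*0)/5 = (sqrt(0)*0)/5 = (0*0)/5 = (1/5)*0 = 0)
V = -7 (V = -2 - (5 + 0) = -2 - 1*5 = -2 - 5 = -7)
(x*V)*G(5) = (0*(-7))*(-2) = 0*(-2) = 0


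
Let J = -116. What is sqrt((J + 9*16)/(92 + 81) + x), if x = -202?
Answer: I*sqrt(6040814)/173 ≈ 14.207*I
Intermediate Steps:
sqrt((J + 9*16)/(92 + 81) + x) = sqrt((-116 + 9*16)/(92 + 81) - 202) = sqrt((-116 + 144)/173 - 202) = sqrt(28*(1/173) - 202) = sqrt(28/173 - 202) = sqrt(-34918/173) = I*sqrt(6040814)/173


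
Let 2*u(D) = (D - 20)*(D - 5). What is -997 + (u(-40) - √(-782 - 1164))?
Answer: 353 - I*√1946 ≈ 353.0 - 44.113*I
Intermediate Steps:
u(D) = (-20 + D)*(-5 + D)/2 (u(D) = ((D - 20)*(D - 5))/2 = ((-20 + D)*(-5 + D))/2 = (-20 + D)*(-5 + D)/2)
-997 + (u(-40) - √(-782 - 1164)) = -997 + ((50 + (½)*(-40)² - 25/2*(-40)) - √(-782 - 1164)) = -997 + ((50 + (½)*1600 + 500) - √(-1946)) = -997 + ((50 + 800 + 500) - I*√1946) = -997 + (1350 - I*√1946) = 353 - I*√1946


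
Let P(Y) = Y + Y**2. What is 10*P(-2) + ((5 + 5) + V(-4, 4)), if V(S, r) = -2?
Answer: 28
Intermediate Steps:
10*P(-2) + ((5 + 5) + V(-4, 4)) = 10*(-2*(1 - 2)) + ((5 + 5) - 2) = 10*(-2*(-1)) + (10 - 2) = 10*2 + 8 = 20 + 8 = 28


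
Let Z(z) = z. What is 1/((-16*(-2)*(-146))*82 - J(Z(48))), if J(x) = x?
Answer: -1/383152 ≈ -2.6099e-6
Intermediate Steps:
1/((-16*(-2)*(-146))*82 - J(Z(48))) = 1/((-16*(-2)*(-146))*82 - 1*48) = 1/((32*(-146))*82 - 48) = 1/(-4672*82 - 48) = 1/(-383104 - 48) = 1/(-383152) = -1/383152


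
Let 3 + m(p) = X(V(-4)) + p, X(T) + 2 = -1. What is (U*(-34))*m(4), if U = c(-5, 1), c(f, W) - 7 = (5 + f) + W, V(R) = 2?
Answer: 544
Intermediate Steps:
c(f, W) = 12 + W + f (c(f, W) = 7 + ((5 + f) + W) = 7 + (5 + W + f) = 12 + W + f)
X(T) = -3 (X(T) = -2 - 1 = -3)
U = 8 (U = 12 + 1 - 5 = 8)
m(p) = -6 + p (m(p) = -3 + (-3 + p) = -6 + p)
(U*(-34))*m(4) = (8*(-34))*(-6 + 4) = -272*(-2) = 544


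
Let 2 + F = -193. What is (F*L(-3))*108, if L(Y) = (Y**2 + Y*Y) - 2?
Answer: -336960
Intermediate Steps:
F = -195 (F = -2 - 193 = -195)
L(Y) = -2 + 2*Y**2 (L(Y) = (Y**2 + Y**2) - 2 = 2*Y**2 - 2 = -2 + 2*Y**2)
(F*L(-3))*108 = -195*(-2 + 2*(-3)**2)*108 = -195*(-2 + 2*9)*108 = -195*(-2 + 18)*108 = -195*16*108 = -3120*108 = -336960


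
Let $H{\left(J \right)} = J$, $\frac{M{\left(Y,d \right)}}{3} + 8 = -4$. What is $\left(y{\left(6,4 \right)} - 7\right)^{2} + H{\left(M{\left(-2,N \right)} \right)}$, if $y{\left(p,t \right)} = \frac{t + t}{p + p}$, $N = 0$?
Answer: $\frac{37}{9} \approx 4.1111$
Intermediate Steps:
$M{\left(Y,d \right)} = -36$ ($M{\left(Y,d \right)} = -24 + 3 \left(-4\right) = -24 - 12 = -36$)
$y{\left(p,t \right)} = \frac{t}{p}$ ($y{\left(p,t \right)} = \frac{2 t}{2 p} = 2 t \frac{1}{2 p} = \frac{t}{p}$)
$\left(y{\left(6,4 \right)} - 7\right)^{2} + H{\left(M{\left(-2,N \right)} \right)} = \left(\frac{4}{6} - 7\right)^{2} - 36 = \left(4 \cdot \frac{1}{6} - 7\right)^{2} - 36 = \left(\frac{2}{3} - 7\right)^{2} - 36 = \left(- \frac{19}{3}\right)^{2} - 36 = \frac{361}{9} - 36 = \frac{37}{9}$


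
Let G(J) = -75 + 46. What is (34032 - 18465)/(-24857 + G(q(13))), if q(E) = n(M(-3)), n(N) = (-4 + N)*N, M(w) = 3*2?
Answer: -15567/24886 ≈ -0.62553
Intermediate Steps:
M(w) = 6
n(N) = N*(-4 + N)
q(E) = 12 (q(E) = 6*(-4 + 6) = 6*2 = 12)
G(J) = -29
(34032 - 18465)/(-24857 + G(q(13))) = (34032 - 18465)/(-24857 - 29) = 15567/(-24886) = 15567*(-1/24886) = -15567/24886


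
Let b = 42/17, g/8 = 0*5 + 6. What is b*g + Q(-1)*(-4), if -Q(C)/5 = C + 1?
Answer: 2016/17 ≈ 118.59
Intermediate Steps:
Q(C) = -5 - 5*C (Q(C) = -5*(C + 1) = -5*(1 + C) = -5 - 5*C)
g = 48 (g = 8*(0*5 + 6) = 8*(0 + 6) = 8*6 = 48)
b = 42/17 (b = 42*(1/17) = 42/17 ≈ 2.4706)
b*g + Q(-1)*(-4) = (42/17)*48 + (-5 - 5*(-1))*(-4) = 2016/17 + (-5 + 5)*(-4) = 2016/17 + 0*(-4) = 2016/17 + 0 = 2016/17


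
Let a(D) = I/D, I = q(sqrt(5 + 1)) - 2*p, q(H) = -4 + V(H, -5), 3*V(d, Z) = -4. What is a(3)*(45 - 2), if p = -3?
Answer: 86/9 ≈ 9.5556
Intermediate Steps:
V(d, Z) = -4/3 (V(d, Z) = (1/3)*(-4) = -4/3)
q(H) = -16/3 (q(H) = -4 - 4/3 = -16/3)
I = 2/3 (I = -16/3 - 2*(-3) = -16/3 + 6 = 2/3 ≈ 0.66667)
a(D) = 2/(3*D)
a(3)*(45 - 2) = ((2/3)/3)*(45 - 2) = ((2/3)*(1/3))*43 = (2/9)*43 = 86/9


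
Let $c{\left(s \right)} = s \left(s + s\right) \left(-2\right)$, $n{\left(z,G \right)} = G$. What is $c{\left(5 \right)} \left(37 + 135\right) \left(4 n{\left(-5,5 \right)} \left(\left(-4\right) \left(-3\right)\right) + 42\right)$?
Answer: $-4850400$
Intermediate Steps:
$c{\left(s \right)} = - 4 s^{2}$ ($c{\left(s \right)} = s 2 s \left(-2\right) = 2 s^{2} \left(-2\right) = - 4 s^{2}$)
$c{\left(5 \right)} \left(37 + 135\right) \left(4 n{\left(-5,5 \right)} \left(\left(-4\right) \left(-3\right)\right) + 42\right) = - 4 \cdot 5^{2} \left(37 + 135\right) \left(4 \cdot 5 \left(\left(-4\right) \left(-3\right)\right) + 42\right) = \left(-4\right) 25 \cdot 172 \left(20 \cdot 12 + 42\right) = - 100 \cdot 172 \left(240 + 42\right) = - 100 \cdot 172 \cdot 282 = \left(-100\right) 48504 = -4850400$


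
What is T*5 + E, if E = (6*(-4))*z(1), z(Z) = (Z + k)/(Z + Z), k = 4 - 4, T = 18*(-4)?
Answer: -372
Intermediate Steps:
T = -72
k = 0
z(Z) = ½ (z(Z) = (Z + 0)/(Z + Z) = Z/((2*Z)) = Z*(1/(2*Z)) = ½)
E = -12 (E = (6*(-4))*(½) = -24*½ = -12)
T*5 + E = -72*5 - 12 = -360 - 12 = -372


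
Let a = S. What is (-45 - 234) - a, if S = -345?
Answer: 66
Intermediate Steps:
a = -345
(-45 - 234) - a = (-45 - 234) - 1*(-345) = -279 + 345 = 66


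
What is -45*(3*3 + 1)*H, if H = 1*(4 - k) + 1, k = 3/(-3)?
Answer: -2700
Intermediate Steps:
k = -1 (k = 3*(-1/3) = -1)
H = 6 (H = 1*(4 - 1*(-1)) + 1 = 1*(4 + 1) + 1 = 1*5 + 1 = 5 + 1 = 6)
-45*(3*3 + 1)*H = -45*(3*3 + 1)*6 = -45*(9 + 1)*6 = -450*6 = -45*60 = -2700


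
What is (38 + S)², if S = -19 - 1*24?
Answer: 25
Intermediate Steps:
S = -43 (S = -19 - 24 = -43)
(38 + S)² = (38 - 43)² = (-5)² = 25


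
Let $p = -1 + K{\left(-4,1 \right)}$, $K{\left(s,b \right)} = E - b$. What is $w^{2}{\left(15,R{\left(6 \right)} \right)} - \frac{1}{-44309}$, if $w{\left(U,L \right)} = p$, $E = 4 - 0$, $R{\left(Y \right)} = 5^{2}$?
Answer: $\frac{177237}{44309} \approx 4.0$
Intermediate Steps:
$R{\left(Y \right)} = 25$
$E = 4$ ($E = 4 + 0 = 4$)
$K{\left(s,b \right)} = 4 - b$
$p = 2$ ($p = -1 + \left(4 - 1\right) = -1 + 3 = 2$)
$w{\left(U,L \right)} = 2$
$w^{2}{\left(15,R{\left(6 \right)} \right)} - \frac{1}{-44309} = 2^{2} - \frac{1}{-44309} = 4 - - \frac{1}{44309} = 4 + \frac{1}{44309} = \frac{177237}{44309}$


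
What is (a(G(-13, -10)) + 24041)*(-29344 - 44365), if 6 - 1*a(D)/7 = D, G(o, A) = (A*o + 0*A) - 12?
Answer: -1714250213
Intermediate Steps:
G(o, A) = -12 + A*o (G(o, A) = (A*o + 0) - 12 = A*o - 12 = -12 + A*o)
a(D) = 42 - 7*D
(a(G(-13, -10)) + 24041)*(-29344 - 44365) = ((42 - 7*(-12 - 10*(-13))) + 24041)*(-29344 - 44365) = ((42 - 7*(-12 + 130)) + 24041)*(-73709) = ((42 - 7*118) + 24041)*(-73709) = ((42 - 826) + 24041)*(-73709) = (-784 + 24041)*(-73709) = 23257*(-73709) = -1714250213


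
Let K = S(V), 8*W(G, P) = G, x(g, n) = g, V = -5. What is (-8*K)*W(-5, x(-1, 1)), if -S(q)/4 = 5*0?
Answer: 0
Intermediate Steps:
W(G, P) = G/8
S(q) = 0 (S(q) = -20*0 = -4*0 = 0)
K = 0
(-8*K)*W(-5, x(-1, 1)) = (-8*0)*((⅛)*(-5)) = 0*(-5/8) = 0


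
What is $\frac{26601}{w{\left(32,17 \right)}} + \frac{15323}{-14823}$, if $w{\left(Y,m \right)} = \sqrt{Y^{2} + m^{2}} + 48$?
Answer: $\frac{18911532811}{14689593} - \frac{26601 \sqrt{1313}}{991} \approx 314.76$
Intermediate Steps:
$w{\left(Y,m \right)} = 48 + \sqrt{Y^{2} + m^{2}}$
$\frac{26601}{w{\left(32,17 \right)}} + \frac{15323}{-14823} = \frac{26601}{48 + \sqrt{32^{2} + 17^{2}}} + \frac{15323}{-14823} = \frac{26601}{48 + \sqrt{1024 + 289}} + 15323 \left(- \frac{1}{14823}\right) = \frac{26601}{48 + \sqrt{1313}} - \frac{15323}{14823} = - \frac{15323}{14823} + \frac{26601}{48 + \sqrt{1313}}$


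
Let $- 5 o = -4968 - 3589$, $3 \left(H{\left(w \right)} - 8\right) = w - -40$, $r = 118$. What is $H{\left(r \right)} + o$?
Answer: $\frac{26581}{15} \approx 1772.1$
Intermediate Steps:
$H{\left(w \right)} = \frac{64}{3} + \frac{w}{3}$ ($H{\left(w \right)} = 8 + \frac{w - -40}{3} = 8 + \frac{w + 40}{3} = 8 + \frac{40 + w}{3} = 8 + \left(\frac{40}{3} + \frac{w}{3}\right) = \frac{64}{3} + \frac{w}{3}$)
$o = \frac{8557}{5}$ ($o = - \frac{-4968 - 3589}{5} = \left(- \frac{1}{5}\right) \left(-8557\right) = \frac{8557}{5} \approx 1711.4$)
$H{\left(r \right)} + o = \left(\frac{64}{3} + \frac{1}{3} \cdot 118\right) + \frac{8557}{5} = \left(\frac{64}{3} + \frac{118}{3}\right) + \frac{8557}{5} = \frac{182}{3} + \frac{8557}{5} = \frac{26581}{15}$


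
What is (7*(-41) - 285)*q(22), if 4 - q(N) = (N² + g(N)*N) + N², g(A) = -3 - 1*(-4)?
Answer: 563992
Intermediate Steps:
g(A) = 1 (g(A) = -3 + 4 = 1)
q(N) = 4 - N - 2*N² (q(N) = 4 - ((N² + 1*N) + N²) = 4 - ((N² + N) + N²) = 4 - ((N + N²) + N²) = 4 - (N + 2*N²) = 4 + (-N - 2*N²) = 4 - N - 2*N²)
(7*(-41) - 285)*q(22) = (7*(-41) - 285)*(4 - 1*22 - 2*22²) = (-287 - 285)*(4 - 22 - 2*484) = -572*(4 - 22 - 968) = -572*(-986) = 563992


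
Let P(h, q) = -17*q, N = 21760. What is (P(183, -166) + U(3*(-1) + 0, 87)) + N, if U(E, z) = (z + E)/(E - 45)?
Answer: 98321/4 ≈ 24580.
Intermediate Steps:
U(E, z) = (E + z)/(-45 + E)
(P(183, -166) + U(3*(-1) + 0, 87)) + N = (-17*(-166) + ((3*(-1) + 0) + 87)/(-45 + (3*(-1) + 0))) + 21760 = (2822 + ((-3 + 0) + 87)/(-45 + (-3 + 0))) + 21760 = (2822 + (-3 + 87)/(-45 - 3)) + 21760 = (2822 + 84/(-48)) + 21760 = (2822 - 1/48*84) + 21760 = (2822 - 7/4) + 21760 = 11281/4 + 21760 = 98321/4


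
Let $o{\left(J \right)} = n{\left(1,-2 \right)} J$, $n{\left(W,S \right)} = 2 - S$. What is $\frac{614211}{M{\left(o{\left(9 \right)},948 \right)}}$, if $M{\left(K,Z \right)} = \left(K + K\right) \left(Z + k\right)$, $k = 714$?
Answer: $\frac{204737}{39888} \approx 5.1328$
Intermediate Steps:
$o{\left(J \right)} = 4 J$ ($o{\left(J \right)} = \left(2 - -2\right) J = \left(2 + 2\right) J = 4 J$)
$M{\left(K,Z \right)} = 2 K \left(714 + Z\right)$ ($M{\left(K,Z \right)} = \left(K + K\right) \left(Z + 714\right) = 2 K \left(714 + Z\right)$)
$\frac{614211}{M{\left(o{\left(9 \right)},948 \right)}} = \frac{614211}{2 \cdot 4 \cdot 9 \left(714 + 948\right)} = \frac{614211}{2 \cdot 36 \cdot 1662} = \frac{614211}{119664} = 614211 \cdot \frac{1}{119664} = \frac{204737}{39888}$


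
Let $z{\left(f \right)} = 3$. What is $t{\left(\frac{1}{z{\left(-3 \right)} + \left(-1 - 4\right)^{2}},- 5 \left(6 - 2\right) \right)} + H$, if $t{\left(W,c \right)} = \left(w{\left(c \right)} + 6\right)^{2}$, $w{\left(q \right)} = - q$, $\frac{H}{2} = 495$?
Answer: $1666$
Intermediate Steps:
$H = 990$ ($H = 2 \cdot 495 = 990$)
$t{\left(W,c \right)} = \left(6 - c\right)^{2}$ ($t{\left(W,c \right)} = \left(- c + 6\right)^{2} = \left(6 - c\right)^{2}$)
$t{\left(\frac{1}{z{\left(-3 \right)} + \left(-1 - 4\right)^{2}},- 5 \left(6 - 2\right) \right)} + H = \left(-6 - 5 \left(6 - 2\right)\right)^{2} + 990 = \left(-6 - 20\right)^{2} + 990 = \left(-26\right)^{2} + 990 = 676 + 990 = 1666$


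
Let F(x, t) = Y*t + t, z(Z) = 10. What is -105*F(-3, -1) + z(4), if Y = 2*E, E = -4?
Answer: -725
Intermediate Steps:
Y = -8 (Y = 2*(-4) = -8)
F(x, t) = -7*t (F(x, t) = -8*t + t = -7*t)
-105*F(-3, -1) + z(4) = -(-735)*(-1) + 10 = -105*7 + 10 = -735 + 10 = -725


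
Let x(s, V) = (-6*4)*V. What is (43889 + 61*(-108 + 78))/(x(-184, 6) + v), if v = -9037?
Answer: -42059/9181 ≈ -4.5811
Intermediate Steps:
x(s, V) = -24*V
(43889 + 61*(-108 + 78))/(x(-184, 6) + v) = (43889 + 61*(-108 + 78))/(-24*6 - 9037) = (43889 + 61*(-30))/(-144 - 9037) = (43889 - 1830)/(-9181) = 42059*(-1/9181) = -42059/9181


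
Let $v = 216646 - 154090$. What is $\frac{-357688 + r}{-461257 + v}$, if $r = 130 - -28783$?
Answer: $\frac{328775}{398701} \approx 0.82462$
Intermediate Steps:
$r = 28913$ ($r = 130 + 28783 = 28913$)
$v = 62556$ ($v = 216646 - 154090 = 62556$)
$\frac{-357688 + r}{-461257 + v} = \frac{-357688 + 28913}{-461257 + 62556} = - \frac{328775}{-398701} = \left(-328775\right) \left(- \frac{1}{398701}\right) = \frac{328775}{398701}$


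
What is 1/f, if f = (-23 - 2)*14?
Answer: -1/350 ≈ -0.0028571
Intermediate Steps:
f = -350 (f = -25*14 = -350)
1/f = 1/(-350) = -1/350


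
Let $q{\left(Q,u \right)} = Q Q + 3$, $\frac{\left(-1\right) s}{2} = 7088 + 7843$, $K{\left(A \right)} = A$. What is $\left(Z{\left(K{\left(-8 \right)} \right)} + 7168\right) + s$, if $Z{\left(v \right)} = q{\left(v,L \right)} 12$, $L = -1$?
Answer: $-21890$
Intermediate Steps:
$s = -29862$ ($s = - 2 \left(7088 + 7843\right) = \left(-2\right) 14931 = -29862$)
$q{\left(Q,u \right)} = 3 + Q^{2}$ ($q{\left(Q,u \right)} = Q^{2} + 3 = 3 + Q^{2}$)
$Z{\left(v \right)} = 36 + 12 v^{2}$ ($Z{\left(v \right)} = \left(3 + v^{2}\right) 12 = 36 + 12 v^{2}$)
$\left(Z{\left(K{\left(-8 \right)} \right)} + 7168\right) + s = \left(\left(36 + 12 \left(-8\right)^{2}\right) + 7168\right) - 29862 = \left(\left(36 + 12 \cdot 64\right) + 7168\right) - 29862 = \left(\left(36 + 768\right) + 7168\right) - 29862 = \left(804 + 7168\right) - 29862 = 7972 - 29862 = -21890$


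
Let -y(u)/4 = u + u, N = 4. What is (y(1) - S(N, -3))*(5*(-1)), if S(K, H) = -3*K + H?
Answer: -35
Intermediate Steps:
S(K, H) = H - 3*K
y(u) = -8*u (y(u) = -4*(u + u) = -8*u)
(y(1) - S(N, -3))*(5*(-1)) = (-8*1 - (-3 - 3*4))*(5*(-1)) = (-8 - (-3 - 12))*(-5) = (-8 - 1*(-15))*(-5) = (-8 + 15)*(-5) = 7*(-5) = -35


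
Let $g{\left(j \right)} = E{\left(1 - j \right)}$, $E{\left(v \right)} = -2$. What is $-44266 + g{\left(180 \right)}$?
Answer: $-44268$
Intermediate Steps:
$g{\left(j \right)} = -2$
$-44266 + g{\left(180 \right)} = -44266 - 2 = -44268$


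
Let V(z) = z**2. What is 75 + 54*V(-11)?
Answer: 6609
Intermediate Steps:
75 + 54*V(-11) = 75 + 54*(-11)**2 = 75 + 54*121 = 75 + 6534 = 6609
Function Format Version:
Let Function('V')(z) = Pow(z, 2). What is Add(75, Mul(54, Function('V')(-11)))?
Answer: 6609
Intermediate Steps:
Add(75, Mul(54, Function('V')(-11))) = Add(75, Mul(54, Pow(-11, 2))) = Add(75, Mul(54, 121)) = Add(75, 6534) = 6609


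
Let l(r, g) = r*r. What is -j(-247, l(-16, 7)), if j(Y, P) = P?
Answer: -256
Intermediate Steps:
l(r, g) = r²
-j(-247, l(-16, 7)) = -1*(-16)² = -1*256 = -256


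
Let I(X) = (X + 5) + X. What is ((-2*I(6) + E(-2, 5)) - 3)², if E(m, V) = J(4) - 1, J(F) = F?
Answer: 1156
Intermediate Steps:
I(X) = 5 + 2*X (I(X) = (5 + X) + X = 5 + 2*X)
E(m, V) = 3 (E(m, V) = 4 - 1 = 3)
((-2*I(6) + E(-2, 5)) - 3)² = ((-2*(5 + 2*6) + 3) - 3)² = ((-2*(5 + 12) + 3) - 3)² = ((-2*17 + 3) - 3)² = ((-34 + 3) - 3)² = (-31 - 3)² = (-34)² = 1156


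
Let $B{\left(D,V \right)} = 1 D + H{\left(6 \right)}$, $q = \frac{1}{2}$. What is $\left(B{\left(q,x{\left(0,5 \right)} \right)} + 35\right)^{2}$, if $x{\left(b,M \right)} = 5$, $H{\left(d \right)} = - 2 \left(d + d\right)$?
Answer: $\frac{529}{4} \approx 132.25$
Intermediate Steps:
$H{\left(d \right)} = - 4 d$ ($H{\left(d \right)} = - 2 \cdot 2 d = - 4 d$)
$q = \frac{1}{2} \approx 0.5$
$B{\left(D,V \right)} = -24 + D$ ($B{\left(D,V \right)} = 1 D - 24 = D - 24 = -24 + D$)
$\left(B{\left(q,x{\left(0,5 \right)} \right)} + 35\right)^{2} = \left(\left(-24 + \frac{1}{2}\right) + 35\right)^{2} = \left(- \frac{47}{2} + 35\right)^{2} = \left(\frac{23}{2}\right)^{2} = \frac{529}{4}$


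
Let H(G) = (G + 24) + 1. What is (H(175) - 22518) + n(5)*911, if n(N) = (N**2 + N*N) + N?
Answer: 27787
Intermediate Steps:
n(N) = N + 2*N**2 (n(N) = (N**2 + N**2) + N = 2*N**2 + N = N + 2*N**2)
H(G) = 25 + G (H(G) = (24 + G) + 1 = 25 + G)
(H(175) - 22518) + n(5)*911 = ((25 + 175) - 22518) + (5*(1 + 2*5))*911 = (200 - 22518) + (5*(1 + 10))*911 = -22318 + (5*11)*911 = -22318 + 55*911 = -22318 + 50105 = 27787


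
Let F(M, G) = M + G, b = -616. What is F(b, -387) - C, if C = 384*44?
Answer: -17899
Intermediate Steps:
C = 16896
F(M, G) = G + M
F(b, -387) - C = (-387 - 616) - 1*16896 = -1003 - 16896 = -17899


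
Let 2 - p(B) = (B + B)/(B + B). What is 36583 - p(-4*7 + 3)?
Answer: 36582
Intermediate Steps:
p(B) = 1 (p(B) = 2 - (B + B)/(B + B) = 2 - 2*B/(2*B) = 2 - 2*B*1/(2*B) = 2 - 1*1 = 2 - 1 = 1)
36583 - p(-4*7 + 3) = 36583 - 1*1 = 36583 - 1 = 36582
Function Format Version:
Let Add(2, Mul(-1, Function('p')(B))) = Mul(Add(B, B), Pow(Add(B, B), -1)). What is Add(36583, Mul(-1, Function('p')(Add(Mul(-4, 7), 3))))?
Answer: 36582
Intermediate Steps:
Function('p')(B) = 1 (Function('p')(B) = Add(2, Mul(-1, Mul(Add(B, B), Pow(Add(B, B), -1)))) = Add(2, Mul(-1, Mul(Mul(2, B), Pow(Mul(2, B), -1)))) = Add(2, Mul(-1, Mul(Mul(2, B), Mul(Rational(1, 2), Pow(B, -1))))) = Add(2, Mul(-1, 1)) = Add(2, -1) = 1)
Add(36583, Mul(-1, Function('p')(Add(Mul(-4, 7), 3)))) = Add(36583, Mul(-1, 1)) = Add(36583, -1) = 36582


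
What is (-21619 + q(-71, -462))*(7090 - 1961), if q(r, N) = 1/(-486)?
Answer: -53889556715/486 ≈ -1.1088e+8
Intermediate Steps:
q(r, N) = -1/486
(-21619 + q(-71, -462))*(7090 - 1961) = (-21619 - 1/486)*(7090 - 1961) = -10506835/486*5129 = -53889556715/486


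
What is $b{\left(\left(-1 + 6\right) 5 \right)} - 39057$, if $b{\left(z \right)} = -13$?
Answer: $-39070$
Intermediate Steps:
$b{\left(\left(-1 + 6\right) 5 \right)} - 39057 = -13 - 39057 = -39070$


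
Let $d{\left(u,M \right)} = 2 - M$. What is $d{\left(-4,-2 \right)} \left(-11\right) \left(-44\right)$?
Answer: $1936$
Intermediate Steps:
$d{\left(-4,-2 \right)} \left(-11\right) \left(-44\right) = \left(2 - -2\right) \left(-11\right) \left(-44\right) = \left(2 + 2\right) \left(-11\right) \left(-44\right) = 4 \left(-11\right) \left(-44\right) = \left(-44\right) \left(-44\right) = 1936$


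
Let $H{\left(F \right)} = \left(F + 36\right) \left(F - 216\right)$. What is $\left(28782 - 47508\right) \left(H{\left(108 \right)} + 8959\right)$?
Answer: $123460518$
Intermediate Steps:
$H{\left(F \right)} = \left(-216 + F\right) \left(36 + F\right)$ ($H{\left(F \right)} = \left(36 + F\right) \left(-216 + F\right) = \left(-216 + F\right) \left(36 + F\right)$)
$\left(28782 - 47508\right) \left(H{\left(108 \right)} + 8959\right) = \left(28782 - 47508\right) \left(\left(-7776 + 108^{2} - 19440\right) + 8959\right) = - 18726 \left(\left(-7776 + 11664 - 19440\right) + 8959\right) = - 18726 \left(-15552 + 8959\right) = \left(-18726\right) \left(-6593\right) = 123460518$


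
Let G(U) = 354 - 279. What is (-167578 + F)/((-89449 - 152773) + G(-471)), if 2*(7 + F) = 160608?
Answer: 87281/242147 ≈ 0.36045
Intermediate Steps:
F = 80297 (F = -7 + (1/2)*160608 = -7 + 80304 = 80297)
G(U) = 75
(-167578 + F)/((-89449 - 152773) + G(-471)) = (-167578 + 80297)/((-89449 - 152773) + 75) = -87281/(-242222 + 75) = -87281/(-242147) = -87281*(-1/242147) = 87281/242147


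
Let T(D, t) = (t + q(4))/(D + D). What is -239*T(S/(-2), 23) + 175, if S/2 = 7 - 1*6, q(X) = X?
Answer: 6803/2 ≈ 3401.5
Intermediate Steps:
S = 2 (S = 2*(7 - 1*6) = 2*(7 - 6) = 2*1 = 2)
T(D, t) = (4 + t)/(2*D) (T(D, t) = (t + 4)/(D + D) = (4 + t)/((2*D)) = (4 + t)*(1/(2*D)) = (4 + t)/(2*D))
-239*T(S/(-2), 23) + 175 = -239*(4 + 23)/(2*(2/(-2))) + 175 = -239*27/(2*(2*(-½))) + 175 = -239*27/(2*(-1)) + 175 = -239*(-1)*27/2 + 175 = -239*(-27/2) + 175 = 6453/2 + 175 = 6803/2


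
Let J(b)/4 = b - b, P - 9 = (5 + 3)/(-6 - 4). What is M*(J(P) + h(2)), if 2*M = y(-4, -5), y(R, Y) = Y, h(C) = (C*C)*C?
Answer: -20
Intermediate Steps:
h(C) = C**3 (h(C) = C**2*C = C**3)
P = 41/5 (P = 9 + (5 + 3)/(-6 - 4) = 9 + 8/(-10) = 9 + 8*(-1/10) = 9 - 4/5 = 41/5 ≈ 8.2000)
J(b) = 0 (J(b) = 4*(b - b) = 4*0 = 0)
M = -5/2 (M = (1/2)*(-5) = -5/2 ≈ -2.5000)
M*(J(P) + h(2)) = -5*(0 + 2**3)/2 = -5*(0 + 8)/2 = -5/2*8 = -20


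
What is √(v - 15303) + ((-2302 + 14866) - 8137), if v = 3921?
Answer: 4427 + I*√11382 ≈ 4427.0 + 106.69*I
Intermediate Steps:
√(v - 15303) + ((-2302 + 14866) - 8137) = √(3921 - 15303) + ((-2302 + 14866) - 8137) = √(-11382) + (12564 - 8137) = I*√11382 + 4427 = 4427 + I*√11382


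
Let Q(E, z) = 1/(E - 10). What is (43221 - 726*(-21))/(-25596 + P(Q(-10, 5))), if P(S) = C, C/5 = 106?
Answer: -58467/25066 ≈ -2.3325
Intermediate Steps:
C = 530 (C = 5*106 = 530)
Q(E, z) = 1/(-10 + E)
P(S) = 530
(43221 - 726*(-21))/(-25596 + P(Q(-10, 5))) = (43221 - 726*(-21))/(-25596 + 530) = (43221 + 15246)/(-25066) = 58467*(-1/25066) = -58467/25066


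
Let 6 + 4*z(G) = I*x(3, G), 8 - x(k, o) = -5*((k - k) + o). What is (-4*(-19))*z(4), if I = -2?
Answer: -1178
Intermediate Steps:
x(k, o) = 8 + 5*o (x(k, o) = 8 - (-5)*((k - k) + o) = 8 - (-5)*(0 + o) = 8 - (-5)*o = 8 + 5*o)
z(G) = -11/2 - 5*G/2 (z(G) = -3/2 + (-2*(8 + 5*G))/4 = -3/2 + (-16 - 10*G)/4 = -3/2 + (-4 - 5*G/2) = -11/2 - 5*G/2)
(-4*(-19))*z(4) = (-4*(-19))*(-11/2 - 5/2*4) = 76*(-11/2 - 10) = 76*(-31/2) = -1178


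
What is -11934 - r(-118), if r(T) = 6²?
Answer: -11970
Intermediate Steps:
r(T) = 36
-11934 - r(-118) = -11934 - 1*36 = -11934 - 36 = -11970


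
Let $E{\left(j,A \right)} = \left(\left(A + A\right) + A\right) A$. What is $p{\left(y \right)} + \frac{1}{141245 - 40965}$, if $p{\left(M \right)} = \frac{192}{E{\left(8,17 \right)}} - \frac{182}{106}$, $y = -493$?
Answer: $- \frac{2297098643}{1535988760} \approx -1.4955$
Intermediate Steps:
$E{\left(j,A \right)} = 3 A^{2}$ ($E{\left(j,A \right)} = \left(2 A + A\right) A = 3 A A = 3 A^{2}$)
$p{\left(M \right)} = - \frac{22907}{15317}$ ($p{\left(M \right)} = \frac{192}{3 \cdot 17^{2}} - \frac{182}{106} = \frac{192}{3 \cdot 289} - \frac{91}{53} = \frac{192}{867} - \frac{91}{53} = 192 \cdot \frac{1}{867} - \frac{91}{53} = \frac{64}{289} - \frac{91}{53} = - \frac{22907}{15317}$)
$p{\left(y \right)} + \frac{1}{141245 - 40965} = - \frac{22907}{15317} + \frac{1}{141245 - 40965} = - \frac{22907}{15317} + \frac{1}{100280} = - \frac{2297098643}{1535988760}$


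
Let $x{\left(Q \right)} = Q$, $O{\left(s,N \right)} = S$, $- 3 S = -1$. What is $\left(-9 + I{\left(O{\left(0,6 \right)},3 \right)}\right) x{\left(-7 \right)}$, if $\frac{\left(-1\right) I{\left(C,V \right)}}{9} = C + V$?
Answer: $273$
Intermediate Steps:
$S = \frac{1}{3}$ ($S = \left(- \frac{1}{3}\right) \left(-1\right) = \frac{1}{3} \approx 0.33333$)
$O{\left(s,N \right)} = \frac{1}{3}$
$I{\left(C,V \right)} = - 9 C - 9 V$ ($I{\left(C,V \right)} = - 9 \left(C + V\right) = - 9 C - 9 V$)
$\left(-9 + I{\left(O{\left(0,6 \right)},3 \right)}\right) x{\left(-7 \right)} = \left(-9 - 30\right) \left(-7\right) = \left(-39\right) \left(-7\right) = 273$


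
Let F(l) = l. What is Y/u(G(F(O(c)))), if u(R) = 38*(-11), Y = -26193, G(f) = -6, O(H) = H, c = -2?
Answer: 26193/418 ≈ 62.663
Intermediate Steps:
u(R) = -418
Y/u(G(F(O(c)))) = -26193/(-418) = -26193*(-1/418) = 26193/418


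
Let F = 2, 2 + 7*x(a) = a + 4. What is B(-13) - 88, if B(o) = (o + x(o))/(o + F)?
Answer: -6674/77 ≈ -86.675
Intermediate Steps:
x(a) = 2/7 + a/7 (x(a) = -2/7 + (a + 4)/7 = -2/7 + (4 + a)/7 = -2/7 + (4/7 + a/7) = 2/7 + a/7)
B(o) = (2/7 + 8*o/7)/(2 + o) (B(o) = (o + (2/7 + o/7))/(o + 2) = (2/7 + 8*o/7)/(2 + o))
B(-13) - 88 = 2*(1 + 4*(-13))/(7*(2 - 13)) - 88 = (2/7)*(1 - 52)/(-11) - 88 = (2/7)*(-1/11)*(-51) - 88 = 102/77 - 88 = -6674/77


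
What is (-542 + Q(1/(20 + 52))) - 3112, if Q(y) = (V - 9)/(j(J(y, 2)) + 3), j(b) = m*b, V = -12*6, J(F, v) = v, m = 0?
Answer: -3681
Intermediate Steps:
V = -72
j(b) = 0 (j(b) = 0*b = 0)
Q(y) = -27 (Q(y) = (-72 - 9)/(0 + 3) = -81/3 = -81*⅓ = -27)
(-542 + Q(1/(20 + 52))) - 3112 = (-542 - 27) - 3112 = -569 - 3112 = -3681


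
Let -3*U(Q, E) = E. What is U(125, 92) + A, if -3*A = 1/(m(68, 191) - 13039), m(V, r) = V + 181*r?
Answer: -1987201/64800 ≈ -30.667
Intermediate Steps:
U(Q, E) = -E/3
A = -1/64800 (A = -1/(3*((68 + 181*191) - 13039)) = -1/(3*((68 + 34571) - 13039)) = -1/(3*(34639 - 13039)) = -⅓/21600 = -⅓*1/21600 = -1/64800 ≈ -1.5432e-5)
U(125, 92) + A = -⅓*92 - 1/64800 = -92/3 - 1/64800 = -1987201/64800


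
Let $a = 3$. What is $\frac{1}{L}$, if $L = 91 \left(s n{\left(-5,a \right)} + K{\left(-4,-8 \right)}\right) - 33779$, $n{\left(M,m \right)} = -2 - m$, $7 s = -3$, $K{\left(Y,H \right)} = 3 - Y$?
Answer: $- \frac{1}{32947} \approx -3.0352 \cdot 10^{-5}$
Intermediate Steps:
$s = - \frac{3}{7}$ ($s = \frac{1}{7} \left(-3\right) = - \frac{3}{7} \approx -0.42857$)
$L = -32947$ ($L = 91 \left(- \frac{3 \left(-2 - 3\right)}{7} + \left(3 - -4\right)\right) - 33779 = 91 \left(- \frac{3 \left(-2 - 3\right)}{7} + \left(3 + 4\right)\right) - 33779 = 91 \left(\left(- \frac{3}{7}\right) \left(-5\right) + 7\right) - 33779 = 91 \left(\frac{15}{7} + 7\right) - 33779 = 91 \cdot \frac{64}{7} - 33779 = 832 - 33779 = -32947$)
$\frac{1}{L} = \frac{1}{-32947} = - \frac{1}{32947}$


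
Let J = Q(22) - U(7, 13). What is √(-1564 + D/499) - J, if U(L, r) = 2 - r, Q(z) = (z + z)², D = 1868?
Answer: -1947 + 2*I*√97126358/499 ≈ -1947.0 + 39.5*I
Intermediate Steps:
Q(z) = 4*z² (Q(z) = (2*z)² = 4*z²)
J = 1947 (J = 4*22² - (2 - 1*13) = 4*484 - (2 - 13) = 1936 - 1*(-11) = 1936 + 11 = 1947)
√(-1564 + D/499) - J = √(-1564 + 1868/499) - 1*1947 = √(-1564 + 1868*(1/499)) - 1947 = √(-1564 + 1868/499) - 1947 = √(-778568/499) - 1947 = 2*I*√97126358/499 - 1947 = -1947 + 2*I*√97126358/499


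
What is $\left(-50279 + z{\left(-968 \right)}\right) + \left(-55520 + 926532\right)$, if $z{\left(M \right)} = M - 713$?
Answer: $819052$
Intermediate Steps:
$z{\left(M \right)} = -713 + M$
$\left(-50279 + z{\left(-968 \right)}\right) + \left(-55520 + 926532\right) = \left(-50279 - 1681\right) + \left(-55520 + 926532\right) = \left(-50279 - 1681\right) + 871012 = -51960 + 871012 = 819052$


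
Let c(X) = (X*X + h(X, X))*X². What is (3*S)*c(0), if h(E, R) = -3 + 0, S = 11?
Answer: 0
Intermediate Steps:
h(E, R) = -3
c(X) = X²*(-3 + X²) (c(X) = (X*X - 3)*X² = (X² - 3)*X² = (-3 + X²)*X² = X²*(-3 + X²))
(3*S)*c(0) = (3*11)*(0²*(-3 + 0²)) = 33*(0*(-3 + 0)) = 33*(0*(-3)) = 33*0 = 0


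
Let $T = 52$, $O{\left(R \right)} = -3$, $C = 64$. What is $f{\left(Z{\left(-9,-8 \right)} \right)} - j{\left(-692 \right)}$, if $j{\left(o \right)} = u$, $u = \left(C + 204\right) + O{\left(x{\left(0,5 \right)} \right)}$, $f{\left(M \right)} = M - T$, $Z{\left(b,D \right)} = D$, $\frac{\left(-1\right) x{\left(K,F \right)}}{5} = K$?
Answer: $-325$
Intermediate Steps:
$x{\left(K,F \right)} = - 5 K$
$f{\left(M \right)} = -52 + M$ ($f{\left(M \right)} = M - 52 = -52 + M$)
$u = 265$ ($u = \left(64 + 204\right) - 3 = 268 - 3 = 265$)
$j{\left(o \right)} = 265$
$f{\left(Z{\left(-9,-8 \right)} \right)} - j{\left(-692 \right)} = \left(-52 - 8\right) - 265 = -60 - 265 = -325$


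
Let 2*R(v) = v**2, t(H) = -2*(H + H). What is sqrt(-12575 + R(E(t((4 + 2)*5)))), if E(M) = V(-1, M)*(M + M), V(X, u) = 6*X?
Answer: 5*sqrt(40969) ≈ 1012.0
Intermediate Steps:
t(H) = -4*H
E(M) = -12*M (E(M) = (6*(-1))*(M + M) = -12*M)
R(v) = v**2/2
sqrt(-12575 + R(E(t((4 + 2)*5)))) = sqrt(-12575 + (-(-48)*(4 + 2)*5)**2/2) = sqrt(-12575 + (-(-48)*6*5)**2/2) = sqrt(-12575 + (-(-48)*30)**2/2) = sqrt(-12575 + (-12*(-120))**2/2) = sqrt(-12575 + (1/2)*1440**2) = sqrt(-12575 + (1/2)*2073600) = sqrt(-12575 + 1036800) = sqrt(1024225) = 5*sqrt(40969)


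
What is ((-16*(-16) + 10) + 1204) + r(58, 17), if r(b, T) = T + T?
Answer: 1504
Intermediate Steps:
r(b, T) = 2*T
((-16*(-16) + 10) + 1204) + r(58, 17) = ((-16*(-16) + 10) + 1204) + 2*17 = ((256 + 10) + 1204) + 34 = (266 + 1204) + 34 = 1470 + 34 = 1504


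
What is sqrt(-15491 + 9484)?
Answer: I*sqrt(6007) ≈ 77.505*I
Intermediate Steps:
sqrt(-15491 + 9484) = sqrt(-6007) = I*sqrt(6007)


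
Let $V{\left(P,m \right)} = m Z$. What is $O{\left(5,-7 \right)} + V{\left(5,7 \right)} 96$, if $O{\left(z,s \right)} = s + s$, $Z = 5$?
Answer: $3346$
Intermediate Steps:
$V{\left(P,m \right)} = 5 m$ ($V{\left(P,m \right)} = m 5 = 5 m$)
$O{\left(z,s \right)} = 2 s$
$O{\left(5,-7 \right)} + V{\left(5,7 \right)} 96 = 2 \left(-7\right) + 5 \cdot 7 \cdot 96 = -14 + 35 \cdot 96 = -14 + 3360 = 3346$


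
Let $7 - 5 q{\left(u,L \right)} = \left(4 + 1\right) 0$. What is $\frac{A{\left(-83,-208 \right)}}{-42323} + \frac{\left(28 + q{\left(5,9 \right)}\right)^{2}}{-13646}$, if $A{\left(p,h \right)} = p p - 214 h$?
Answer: $- \frac{18450008857}{14438491450} \approx -1.2778$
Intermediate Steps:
$A{\left(p,h \right)} = p^{2} - 214 h$
$q{\left(u,L \right)} = \frac{7}{5}$ ($q{\left(u,L \right)} = \frac{7}{5} - \frac{\left(4 + 1\right) 0}{5} = \frac{7}{5} - \frac{5 \cdot 0}{5} = \frac{7}{5} - 0 = \frac{7}{5} + 0 = \frac{7}{5}$)
$\frac{A{\left(-83,-208 \right)}}{-42323} + \frac{\left(28 + q{\left(5,9 \right)}\right)^{2}}{-13646} = \frac{\left(-83\right)^{2} - -44512}{-42323} + \frac{\left(28 + \frac{7}{5}\right)^{2}}{-13646} = \left(6889 + 44512\right) \left(- \frac{1}{42323}\right) + \left(\frac{147}{5}\right)^{2} \left(- \frac{1}{13646}\right) = 51401 \left(- \frac{1}{42323}\right) + \frac{21609}{25} \left(- \frac{1}{13646}\right) = - \frac{51401}{42323} - \frac{21609}{341150} = - \frac{18450008857}{14438491450}$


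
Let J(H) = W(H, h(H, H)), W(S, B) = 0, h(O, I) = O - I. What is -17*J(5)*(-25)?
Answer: 0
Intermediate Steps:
J(H) = 0
-17*J(5)*(-25) = -17*0*(-25) = 0*(-25) = 0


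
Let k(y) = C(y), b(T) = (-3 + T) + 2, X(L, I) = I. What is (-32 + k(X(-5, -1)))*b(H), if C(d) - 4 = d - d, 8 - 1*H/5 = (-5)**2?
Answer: 2408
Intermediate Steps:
H = -85 (H = 40 - 5*(-5)**2 = 40 - 5*25 = 40 - 125 = -85)
C(d) = 4 (C(d) = 4 + (d - d) = 4 + 0 = 4)
b(T) = -1 + T
k(y) = 4
(-32 + k(X(-5, -1)))*b(H) = (-32 + 4)*(-1 - 85) = -28*(-86) = 2408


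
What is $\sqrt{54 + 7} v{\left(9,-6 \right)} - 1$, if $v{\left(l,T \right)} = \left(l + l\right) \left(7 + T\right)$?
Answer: $-1 + 18 \sqrt{61} \approx 139.58$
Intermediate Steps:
$v{\left(l,T \right)} = 2 l \left(7 + T\right)$
$\sqrt{54 + 7} v{\left(9,-6 \right)} - 1 = \sqrt{54 + 7} \cdot 2 \cdot 9 \left(7 - 6\right) - 1 = \sqrt{61} \cdot 2 \cdot 9 \cdot 1 - 1 = \sqrt{61} \cdot 18 - 1 = 18 \sqrt{61} - 1 = -1 + 18 \sqrt{61}$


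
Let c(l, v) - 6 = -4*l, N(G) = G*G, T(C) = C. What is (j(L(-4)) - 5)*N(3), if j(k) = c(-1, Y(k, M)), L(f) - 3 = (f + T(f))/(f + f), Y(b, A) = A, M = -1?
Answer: 45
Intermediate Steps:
N(G) = G²
c(l, v) = 6 - 4*l
L(f) = 4 (L(f) = 3 + (f + f)/(f + f) = 3 + (2*f)/((2*f)) = 3 + (2*f)*(1/(2*f)) = 3 + 1 = 4)
j(k) = 10 (j(k) = 6 - 4*(-1) = 6 + 4 = 10)
(j(L(-4)) - 5)*N(3) = (10 - 5)*3² = 5*9 = 45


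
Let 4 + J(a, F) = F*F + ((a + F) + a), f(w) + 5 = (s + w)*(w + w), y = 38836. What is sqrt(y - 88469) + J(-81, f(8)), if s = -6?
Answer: 590 + I*sqrt(49633) ≈ 590.0 + 222.78*I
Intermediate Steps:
f(w) = -5 + 2*w*(-6 + w) (f(w) = -5 + (-6 + w)*(w + w) = -5 + (-6 + w)*(2*w) = -5 + 2*w*(-6 + w))
J(a, F) = -4 + F + F**2 + 2*a (J(a, F) = -4 + (F*F + ((a + F) + a)) = -4 + (F**2 + ((F + a) + a)) = -4 + (F**2 + (F + 2*a)) = -4 + (F + F**2 + 2*a) = -4 + F + F**2 + 2*a)
sqrt(y - 88469) + J(-81, f(8)) = sqrt(38836 - 88469) + (-4 + (-5 - 12*8 + 2*8**2) + (-5 - 12*8 + 2*8**2)**2 + 2*(-81)) = sqrt(-49633) + (-4 + (-5 - 96 + 2*64) + (-5 - 96 + 2*64)**2 - 162) = I*sqrt(49633) + (-4 + (-5 - 96 + 128) + (-5 - 96 + 128)**2 - 162) = I*sqrt(49633) + (-4 + 27 + 27**2 - 162) = I*sqrt(49633) + (-4 + 27 + 729 - 162) = I*sqrt(49633) + 590 = 590 + I*sqrt(49633)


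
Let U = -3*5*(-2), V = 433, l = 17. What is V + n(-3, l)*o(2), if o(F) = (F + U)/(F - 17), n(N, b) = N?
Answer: 2197/5 ≈ 439.40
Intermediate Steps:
U = 30 (U = -15*(-2) = 30)
o(F) = (30 + F)/(-17 + F) (o(F) = (F + 30)/(F - 17) = (30 + F)/(-17 + F))
V + n(-3, l)*o(2) = 433 - 3*(30 + 2)/(-17 + 2) = 433 - 3*32/(-15) = 433 - (-1)*32/5 = 433 - 3*(-32/15) = 433 + 32/5 = 2197/5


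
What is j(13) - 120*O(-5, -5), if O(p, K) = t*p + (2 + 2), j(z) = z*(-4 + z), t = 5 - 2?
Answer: 1437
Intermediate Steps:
t = 3
O(p, K) = 4 + 3*p (O(p, K) = 3*p + (2 + 2) = 3*p + 4 = 4 + 3*p)
j(13) - 120*O(-5, -5) = 13*(-4 + 13) - 120*(4 + 3*(-5)) = 13*9 - 120*(4 - 15) = 117 - 120*(-11) = 117 + 1320 = 1437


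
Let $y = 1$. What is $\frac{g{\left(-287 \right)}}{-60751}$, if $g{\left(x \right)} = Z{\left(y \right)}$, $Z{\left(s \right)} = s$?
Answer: $- \frac{1}{60751} \approx -1.6461 \cdot 10^{-5}$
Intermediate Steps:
$g{\left(x \right)} = 1$
$\frac{g{\left(-287 \right)}}{-60751} = 1 \frac{1}{-60751} = 1 \left(- \frac{1}{60751}\right) = - \frac{1}{60751}$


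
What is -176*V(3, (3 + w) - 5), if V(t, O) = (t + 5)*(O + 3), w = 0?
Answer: -1408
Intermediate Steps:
V(t, O) = (3 + O)*(5 + t) (V(t, O) = (5 + t)*(3 + O) = (3 + O)*(5 + t))
-176*V(3, (3 + w) - 5) = -176*(15 + 3*3 + 5*((3 + 0) - 5) + ((3 + 0) - 5)*3) = -176*(15 + 9 + 5*(3 - 5) + (3 - 5)*3) = -176*(15 + 9 + 5*(-2) - 2*3) = -176*(15 + 9 - 10 - 6) = -176*8 = -1408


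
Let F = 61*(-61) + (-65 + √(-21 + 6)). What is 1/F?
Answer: -1262/4777937 - I*√15/14333811 ≈ -0.00026413 - 2.702e-7*I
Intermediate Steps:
F = -3786 + I*√15 (F = -3721 + (-65 + √(-15)) = -3721 + (-65 + I*√15) = -3786 + I*√15 ≈ -3786.0 + 3.873*I)
1/F = 1/(-3786 + I*√15)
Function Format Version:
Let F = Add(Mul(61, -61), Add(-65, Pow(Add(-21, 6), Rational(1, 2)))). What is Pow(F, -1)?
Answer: Add(Rational(-1262, 4777937), Mul(Rational(-1, 14333811), I, Pow(15, Rational(1, 2)))) ≈ Add(-0.00026413, Mul(-2.7020e-7, I))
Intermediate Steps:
F = Add(-3786, Mul(I, Pow(15, Rational(1, 2)))) (F = Add(-3721, Add(-65, Pow(-15, Rational(1, 2)))) = Add(-3721, Add(-65, Mul(I, Pow(15, Rational(1, 2))))) = Add(-3786, Mul(I, Pow(15, Rational(1, 2)))) ≈ Add(-3786.0, Mul(3.8730, I)))
Pow(F, -1) = Pow(Add(-3786, Mul(I, Pow(15, Rational(1, 2)))), -1)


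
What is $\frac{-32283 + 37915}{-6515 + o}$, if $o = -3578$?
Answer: $- \frac{5632}{10093} \approx -0.55801$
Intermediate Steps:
$\frac{-32283 + 37915}{-6515 + o} = \frac{-32283 + 37915}{-6515 - 3578} = \frac{5632}{-10093} = 5632 \left(- \frac{1}{10093}\right) = - \frac{5632}{10093}$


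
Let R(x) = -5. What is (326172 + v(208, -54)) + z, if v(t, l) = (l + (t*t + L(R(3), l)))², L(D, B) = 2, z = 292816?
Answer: 1867895932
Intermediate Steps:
v(t, l) = (2 + l + t²)² (v(t, l) = (l + (t*t + 2))² = (l + (t² + 2))² = (l + (2 + t²))² = (2 + l + t²)²)
(326172 + v(208, -54)) + z = (326172 + (2 - 54 + 208²)²) + 292816 = (326172 + (2 - 54 + 43264)²) + 292816 = (326172 + 43212²) + 292816 = (326172 + 1867276944) + 292816 = 1867603116 + 292816 = 1867895932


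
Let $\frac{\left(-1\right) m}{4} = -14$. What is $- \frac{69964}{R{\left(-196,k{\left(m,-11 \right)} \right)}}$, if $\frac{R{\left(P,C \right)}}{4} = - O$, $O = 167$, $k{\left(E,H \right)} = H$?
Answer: $\frac{17491}{167} \approx 104.74$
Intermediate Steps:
$m = 56$ ($m = \left(-4\right) \left(-14\right) = 56$)
$R{\left(P,C \right)} = -668$ ($R{\left(P,C \right)} = 4 \left(\left(-1\right) 167\right) = 4 \left(-167\right) = -668$)
$- \frac{69964}{R{\left(-196,k{\left(m,-11 \right)} \right)}} = - \frac{69964}{-668} = \left(-69964\right) \left(- \frac{1}{668}\right) = \frac{17491}{167}$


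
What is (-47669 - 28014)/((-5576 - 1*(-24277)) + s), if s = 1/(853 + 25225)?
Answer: -1973661274/487684679 ≈ -4.0470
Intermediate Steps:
s = 1/26078 ≈ 3.8347e-5
(-47669 - 28014)/((-5576 - 1*(-24277)) + s) = (-47669 - 28014)/((-5576 - 1*(-24277)) + 1/26078) = -75683/((-5576 + 24277) + 1/26078) = -75683/(18701 + 1/26078) = -75683/487684679/26078 = -75683*26078/487684679 = -1973661274/487684679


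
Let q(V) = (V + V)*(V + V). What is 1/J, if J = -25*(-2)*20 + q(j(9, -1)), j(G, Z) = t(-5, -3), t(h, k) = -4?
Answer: 1/1064 ≈ 0.00093985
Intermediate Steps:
j(G, Z) = -4
q(V) = 4*V² (q(V) = (2*V)*(2*V) = 4*V²)
J = 1064 (J = -25*(-2)*20 + 4*(-4)² = 50*20 + 4*16 = 1000 + 64 = 1064)
1/J = 1/1064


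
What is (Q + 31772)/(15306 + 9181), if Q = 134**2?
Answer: 49728/24487 ≈ 2.0308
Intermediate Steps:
Q = 17956
(Q + 31772)/(15306 + 9181) = (17956 + 31772)/(15306 + 9181) = 49728/24487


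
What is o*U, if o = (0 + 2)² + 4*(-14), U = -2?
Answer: 104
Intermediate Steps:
o = -52 (o = 2² - 56 = 4 - 56 = -52)
o*U = -52*(-2) = 104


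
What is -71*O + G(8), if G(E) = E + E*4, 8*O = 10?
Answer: -195/4 ≈ -48.750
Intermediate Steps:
O = 5/4 (O = (1/8)*10 = 5/4 ≈ 1.2500)
G(E) = 5*E (G(E) = E + 4*E = 5*E)
-71*O + G(8) = -71*5/4 + 5*8 = -355/4 + 40 = -195/4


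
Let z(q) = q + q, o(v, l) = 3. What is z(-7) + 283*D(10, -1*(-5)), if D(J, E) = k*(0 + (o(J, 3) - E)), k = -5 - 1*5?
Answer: 5646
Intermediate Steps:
k = -10 (k = -5 - 5 = -10)
z(q) = 2*q
D(J, E) = -30 + 10*E (D(J, E) = -10*(0 + (3 - E)) = -10*(3 - E) = -30 + 10*E)
z(-7) + 283*D(10, -1*(-5)) = 2*(-7) + 283*(-30 + 10*(-1*(-5))) = -14 + 283*(-30 + 10*5) = -14 + 283*(-30 + 50) = -14 + 283*20 = -14 + 5660 = 5646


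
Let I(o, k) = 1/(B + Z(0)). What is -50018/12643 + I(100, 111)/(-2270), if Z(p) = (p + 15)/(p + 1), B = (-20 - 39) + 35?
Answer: -1021855097/258296490 ≈ -3.9561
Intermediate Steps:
B = -24 (B = -59 + 35 = -24)
Z(p) = (15 + p)/(1 + p)
I(o, k) = -⅑ (I(o, k) = 1/(-24 + (15 + 0)/(1 + 0)) = 1/(-24 + 15/1) = 1/(-24 + 1*15) = 1/(-24 + 15) = 1/(-9) = -⅑)
-50018/12643 + I(100, 111)/(-2270) = -50018/12643 - ⅑/(-2270) = -50018*1/12643 - ⅑*(-1/2270) = -50018/12643 + 1/20430 = -1021855097/258296490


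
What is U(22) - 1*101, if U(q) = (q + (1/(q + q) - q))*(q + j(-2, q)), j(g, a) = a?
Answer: -100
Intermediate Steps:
U(q) = 1 (U(q) = (q + (1/(q + q) - q))*(q + q) = (q + (1/(2*q) - q))*(2*q) = (1/(2*q))*(2*q) = 1)
U(22) - 1*101 = 1 - 1*101 = 1 - 101 = -100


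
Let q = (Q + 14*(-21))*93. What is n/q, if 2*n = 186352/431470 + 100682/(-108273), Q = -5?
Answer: 5816093111/649523571138585 ≈ 8.9544e-6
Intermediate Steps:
q = -27807 (q = (-5 + 14*(-21))*93 = (-5 - 294)*93 = -299*93 = -27807)
n = -5816093111/23358275655 (n = (186352/431470 + 100682/(-108273))/2 = (186352*(1/431470) + 100682*(-1/108273))/2 = (93176/215735 - 100682/108273)/2 = (½)*(-11632186222/23358275655) = -5816093111/23358275655 ≈ -0.24900)
n/q = -5816093111/23358275655/(-27807) = -5816093111/23358275655*(-1/27807) = 5816093111/649523571138585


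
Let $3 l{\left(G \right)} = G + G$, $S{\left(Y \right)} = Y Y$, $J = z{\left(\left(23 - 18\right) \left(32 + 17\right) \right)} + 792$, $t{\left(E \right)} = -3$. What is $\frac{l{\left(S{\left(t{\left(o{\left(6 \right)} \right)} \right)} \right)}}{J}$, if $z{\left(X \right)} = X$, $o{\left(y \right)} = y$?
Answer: $\frac{6}{1037} \approx 0.0057859$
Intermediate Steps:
$J = 1037$ ($J = \left(23 - 18\right) \left(32 + 17\right) + 792 = 5 \cdot 49 + 792 = 245 + 792 = 1037$)
$S{\left(Y \right)} = Y^{2}$
$l{\left(G \right)} = \frac{2 G}{3}$ ($l{\left(G \right)} = \frac{G + G}{3} = \frac{2 G}{3}$)
$\frac{l{\left(S{\left(t{\left(o{\left(6 \right)} \right)} \right)} \right)}}{J} = \frac{\frac{2}{3} \left(-3\right)^{2}}{1037} = \frac{\frac{2}{3} \cdot 9}{1037} = \frac{1}{1037} \cdot 6 = \frac{6}{1037}$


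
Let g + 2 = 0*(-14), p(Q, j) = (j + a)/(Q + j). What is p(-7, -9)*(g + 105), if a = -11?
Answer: 515/4 ≈ 128.75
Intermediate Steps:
p(Q, j) = (-11 + j)/(Q + j) (p(Q, j) = (j - 11)/(Q + j) = (-11 + j)/(Q + j))
g = -2 (g = -2 + 0*(-14) = -2 + 0 = -2)
p(-7, -9)*(g + 105) = ((-11 - 9)/(-7 - 9))*(-2 + 105) = (-20/(-16))*103 = -1/16*(-20)*103 = (5/4)*103 = 515/4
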